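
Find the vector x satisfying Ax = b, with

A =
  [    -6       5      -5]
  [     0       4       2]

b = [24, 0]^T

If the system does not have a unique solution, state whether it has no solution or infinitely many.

Row-reduce:
R1 ← R1 / (-6).
R2 ← R2 / (4).
R1 ← R1 + 5/6·R2.
Rank is 2 with 3 unknowns, leaving x_3 free.

infinitely many solutions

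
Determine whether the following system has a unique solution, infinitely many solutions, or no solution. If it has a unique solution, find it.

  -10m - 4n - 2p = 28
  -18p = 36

infinitely many solutions

Row-reduce:
R1 ← R1 / (-10).
R2 ← R2 / (-18).
R1 ← R1 − 1/5·R2.
Rank is 2 with 3 unknowns, leaving n free.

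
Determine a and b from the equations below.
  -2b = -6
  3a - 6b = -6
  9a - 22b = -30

a = 4, b = 3

Row-reduce the augmented matrix:
Swap R1 and R2.
R1 ← R1 / (3).
R3 ← R3 − 9·R1.
R2 ← R2 / (-2).
R1 ← R1 + 2·R2.
R3 ← R3 + 4·R2.
R3 reduces to 0 = 0, so the extra equation is consistent.
Reading off the reduced rows gives a = 4, b = 3.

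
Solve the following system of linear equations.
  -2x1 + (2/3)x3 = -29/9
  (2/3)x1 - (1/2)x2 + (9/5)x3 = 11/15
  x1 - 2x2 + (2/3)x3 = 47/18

Row-reduce the augmented matrix:
R1 ← R1 / (-2).
R2 ← R2 − 2/3·R1.
R3 ← R3 − 1·R1.
R2 ← R2 / (-1/2).
R3 ← R3 + 2·R2.
R3 ← R3 / (-319/45).
R1 ← R1 + 1/3·R3.
R2 ← R2 + 182/45·R3.
Reading off the reduced rows gives x1 = 3/2, x2 = -2/3, x3 = -1/3.

x1 = 3/2, x2 = -2/3, x3 = -1/3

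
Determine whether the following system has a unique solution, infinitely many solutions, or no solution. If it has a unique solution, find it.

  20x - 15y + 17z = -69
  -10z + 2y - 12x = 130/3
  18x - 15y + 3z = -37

x = -2, y = -1/3, z = -2

Row-reduce the augmented matrix:
R1 ← R1 / (20).
R2 ← R2 + 12·R1.
R3 ← R3 − 18·R1.
R2 ← R2 / (-7).
R1 ← R1 + 3/4·R2.
R3 ← R3 + 3/2·R2.
R3 ← R3 / (-432/35).
R1 ← R1 − 29/35·R3.
R2 ← R2 + 1/35·R3.
Reading off the reduced rows gives x = -2, y = -1/3, z = -2.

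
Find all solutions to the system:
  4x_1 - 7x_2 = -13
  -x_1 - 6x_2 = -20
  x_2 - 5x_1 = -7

Row-reduce the augmented matrix:
R1 ← R1 / (4).
R2 ← R2 + 1·R1.
R3 ← R3 + 5·R1.
R2 ← R2 / (-31/4).
R1 ← R1 + 7/4·R2.
R3 ← R3 + 31/4·R2.
R3 reduces to 0 = 0, so the extra equation is consistent.
Reading off the reduced rows gives x_1 = 2, x_2 = 3.

x_1 = 2, x_2 = 3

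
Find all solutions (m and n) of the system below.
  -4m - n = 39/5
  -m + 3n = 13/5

m = -2, n = 1/5

Row-reduce the augmented matrix:
R1 ← R1 / (-4).
R2 ← R2 + 1·R1.
R2 ← R2 / (13/4).
R1 ← R1 − 1/4·R2.
Reading off the reduced rows gives m = -2, n = 1/5.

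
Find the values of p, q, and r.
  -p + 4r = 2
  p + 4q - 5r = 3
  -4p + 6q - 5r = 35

Row-reduce the augmented matrix:
R1 ← R1 / (-1).
R2 ← R2 − 1·R1.
R3 ← R3 + 4·R1.
R2 ← R2 / (4).
R3 ← R3 − 6·R2.
R3 ← R3 / (-39/2).
R1 ← R1 + 4·R3.
R2 ← R2 + 1/4·R3.
Reading off the reduced rows gives p = -6, q = 1, r = -1.

p = -6, q = 1, r = -1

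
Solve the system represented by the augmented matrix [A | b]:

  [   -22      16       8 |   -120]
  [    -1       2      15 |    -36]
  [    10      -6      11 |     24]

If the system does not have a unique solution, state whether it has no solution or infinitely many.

infinitely many solutions

Row-reduce:
R1 ← R1 / (-22).
R2 ← R2 + 1·R1.
R3 ← R3 − 10·R1.
R2 ← R2 / (14/11).
R1 ← R1 + 8/11·R2.
R3 ← R3 − 14/11·R2.
Rank is 2 with 3 unknowns, leaving x_3 free.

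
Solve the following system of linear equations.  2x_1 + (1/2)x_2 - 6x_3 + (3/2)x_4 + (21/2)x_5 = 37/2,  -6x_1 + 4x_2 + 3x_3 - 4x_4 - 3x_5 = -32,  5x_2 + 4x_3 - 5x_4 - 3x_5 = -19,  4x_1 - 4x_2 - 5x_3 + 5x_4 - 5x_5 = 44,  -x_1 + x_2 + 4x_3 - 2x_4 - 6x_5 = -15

no solution

Row-reduce:
R1 ← R1 / (2).
R2 ← R2 + 6·R1.
R4 ← R4 − 4·R1.
R5 ← R5 + 1·R1.
R2 ← R2 / (11/2).
R1 ← R1 − 1/4·R2.
R3 ← R3 − 5·R2.
R4 ← R4 + 5·R2.
R5 ← R5 − 5/4·R2.
R3 ← R3 / (194/11).
R1 ← R1 + 51/22·R3.
R2 ← R2 + 30/11·R3.
R4 ← R4 + 73/11·R3.
R5 ← R5 − 97/22·R3.
R4 ← R4 / (39/97).
R1 ← R1 − 1/97·R4.
R2 ← R2 + 73/97·R4.
R3 ← R3 + 30/97·R4.
Row 5 reduces to 0 = -1, a contradiction. The system is inconsistent.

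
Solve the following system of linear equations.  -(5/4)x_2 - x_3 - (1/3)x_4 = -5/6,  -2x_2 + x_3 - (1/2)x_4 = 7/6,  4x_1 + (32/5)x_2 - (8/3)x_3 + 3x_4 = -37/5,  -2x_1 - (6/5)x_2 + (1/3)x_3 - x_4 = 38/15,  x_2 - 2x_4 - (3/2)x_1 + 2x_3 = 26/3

Row-reduce the augmented matrix:
Swap R1 and R3.
R1 ← R1 / (4).
R4 ← R4 + 2·R1.
R5 ← R5 + 3/2·R1.
R2 ← R2 / (-2).
R1 ← R1 − 8/5·R2.
R3 ← R3 + 5/4·R2.
R4 ← R4 − 2·R2.
R5 ← R5 − 17/5·R2.
R3 ← R3 / (-13/8).
R1 ← R1 − 2/15·R3.
R2 ← R2 + 1/2·R3.
R5 ← R5 − 27/10·R3.
Swap R4 and R5.
R4 ← R4 / (-183/104).
R1 ← R1 − 163/468·R4.
R2 ← R2 − 10/39·R4.
R3 ← R3 − 1/78·R4.
R5 reduces to 0 = 0, so the extra equation is consistent.
Reading off the reduced rows gives x_1 = 0, x_2 = 2/3, x_3 = 1, x_4 = -3.

x_1 = 0, x_2 = 2/3, x_3 = 1, x_4 = -3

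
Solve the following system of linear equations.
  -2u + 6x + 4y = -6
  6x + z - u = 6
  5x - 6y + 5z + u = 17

Row-reduce:
R1 ← R1 / (6).
R2 ← R2 − 6·R1.
R3 ← R3 − 5·R1.
R2 ← R2 / (-4).
R1 ← R1 − 2/3·R2.
R3 ← R3 + 28/3·R2.
R3 ← R3 / (8/3).
R1 ← R1 − 1/6·R3.
R2 ← R2 + 1/4·R3.
Rank is 3 with 4 unknowns, leaving u free.

infinitely many solutions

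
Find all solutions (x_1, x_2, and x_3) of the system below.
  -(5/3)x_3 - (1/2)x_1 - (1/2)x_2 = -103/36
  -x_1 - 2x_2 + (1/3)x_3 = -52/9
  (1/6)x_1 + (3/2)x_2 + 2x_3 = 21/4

Row-reduce the augmented matrix:
R1 ← R1 / (-1/2).
R2 ← R2 + 1·R1.
R3 ← R3 − 1/6·R1.
R2 ← R2 / (-1).
R1 ← R1 − 1·R2.
R3 ← R3 − 4/3·R2.
R3 ← R3 / (19/3).
R1 ← R1 − 7·R3.
R2 ← R2 + 11/3·R3.
Reading off the reduced rows gives x_1 = 1, x_2 = 5/2, x_3 = 2/3.

x_1 = 1, x_2 = 5/2, x_3 = 2/3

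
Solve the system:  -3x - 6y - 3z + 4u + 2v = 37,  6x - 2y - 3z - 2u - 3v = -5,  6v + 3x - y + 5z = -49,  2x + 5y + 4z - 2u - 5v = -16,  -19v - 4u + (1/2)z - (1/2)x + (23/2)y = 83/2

infinitely many solutions

Row-reduce:
R1 ← R1 / (-3).
R2 ← R2 − 6·R1.
R3 ← R3 − 3·R1.
R4 ← R4 − 2·R1.
R5 ← R5 + 1/2·R1.
R2 ← R2 / (-14).
R1 ← R1 − 2·R2.
R3 ← R3 + 7·R2.
R4 ← R4 − 1·R2.
R5 ← R5 − 25/2·R2.
R3 ← R3 / (13/2).
R1 ← R1 + 2/7·R3.
R2 ← R2 − 9/14·R3.
R4 ← R4 − 19/14·R3.
R5 ← R5 + 197/28·R3.
R4 ← R4 / (242/273).
R1 ← R1 + 118/273·R4.
R2 ← R2 + 48/91·R4.
R3 ← R3 − 2/13·R4.
R5 ← R5 − 484/273·R4.
Rank is 4 with 5 unknowns, leaving v free.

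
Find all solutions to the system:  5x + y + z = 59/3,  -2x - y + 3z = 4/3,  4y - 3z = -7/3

Row-reduce the augmented matrix:
R1 ← R1 / (5).
R2 ← R2 + 2·R1.
R2 ← R2 / (-3/5).
R1 ← R1 − 1/5·R2.
R3 ← R3 − 4·R2.
R3 ← R3 / (59/3).
R1 ← R1 − 4/3·R3.
R2 ← R2 + 17/3·R3.
Reading off the reduced rows gives x = 3, y = 5/3, z = 3.

x = 3, y = 5/3, z = 3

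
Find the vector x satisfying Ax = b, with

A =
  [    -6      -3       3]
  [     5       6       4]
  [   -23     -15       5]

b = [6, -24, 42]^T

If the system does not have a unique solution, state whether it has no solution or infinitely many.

infinitely many solutions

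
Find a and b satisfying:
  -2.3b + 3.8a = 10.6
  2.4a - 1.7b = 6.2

Row-reduce the augmented matrix:
R1 ← R1 / (19/5).
R2 ← R2 − 12/5·R1.
R2 ← R2 / (-47/190).
R1 ← R1 + 23/38·R2.
Reading off the reduced rows gives a = 4, b = 2.

a = 4, b = 2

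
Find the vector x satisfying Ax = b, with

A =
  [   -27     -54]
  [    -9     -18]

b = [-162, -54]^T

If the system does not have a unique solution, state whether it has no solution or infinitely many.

infinitely many solutions

Row-reduce:
R1 ← R1 / (-27).
R2 ← R2 + 9·R1.
Rank is 1 with 2 unknowns, leaving x_2 free.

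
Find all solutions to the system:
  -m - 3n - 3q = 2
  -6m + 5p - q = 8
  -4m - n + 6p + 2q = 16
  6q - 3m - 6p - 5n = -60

m = 4, n = 0, p = 6, q = -2

Row-reduce the augmented matrix:
R1 ← R1 / (-1).
R2 ← R2 + 6·R1.
R3 ← R3 + 4·R1.
R4 ← R4 + 3·R1.
R2 ← R2 / (18).
R1 ← R1 − 3·R2.
R3 ← R3 − 11·R2.
R4 ← R4 − 4·R2.
R3 ← R3 / (53/18).
R1 ← R1 + 5/6·R3.
R2 ← R2 − 5/18·R3.
R4 ← R4 + 64/9·R3.
R4 ← R4 / (1057/53).
R1 ← R1 − 63/53·R4.
R2 ← R2 − 32/53·R4.
R3 ← R3 − 65/53·R4.
Reading off the reduced rows gives m = 4, n = 0, p = 6, q = -2.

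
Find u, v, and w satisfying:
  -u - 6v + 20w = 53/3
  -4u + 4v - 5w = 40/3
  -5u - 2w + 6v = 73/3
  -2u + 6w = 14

u = -3, v = 2, w = 4/3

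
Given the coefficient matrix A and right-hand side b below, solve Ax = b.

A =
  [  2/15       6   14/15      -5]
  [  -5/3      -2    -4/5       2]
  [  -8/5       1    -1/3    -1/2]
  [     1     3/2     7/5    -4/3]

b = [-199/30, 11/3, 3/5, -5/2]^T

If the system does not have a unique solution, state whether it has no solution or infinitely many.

no solution

Row-reduce:
R1 ← R1 / (2/15).
R2 ← R2 + 5/3·R1.
R3 ← R3 + 8/5·R1.
R4 ← R4 − 1·R1.
R2 ← R2 / (73).
R1 ← R1 − 45·R2.
R3 ← R3 − 73·R2.
R4 ← R4 + 87/2·R2.
Swap R3 and R4.
R3 ← R3 / (639/730).
R1 ← R1 − 22/73·R3.
R2 ← R2 − 163/1095·R3.
Row 4 reduces to 0 = 1/4, a contradiction. The system is inconsistent.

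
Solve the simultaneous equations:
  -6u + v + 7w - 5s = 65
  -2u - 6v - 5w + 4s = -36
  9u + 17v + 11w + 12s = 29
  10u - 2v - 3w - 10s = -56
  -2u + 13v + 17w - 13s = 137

u = -6, v = 5, w = 2, s = -2

Row-reduce the augmented matrix:
R1 ← R1 / (-6).
R2 ← R2 + 2·R1.
R3 ← R3 − 9·R1.
R4 ← R4 − 10·R1.
R5 ← R5 + 2·R1.
R2 ← R2 / (-19/3).
R1 ← R1 + 1/6·R2.
R3 ← R3 − 37/2·R2.
R4 ← R4 + 1/3·R2.
R5 ← R5 − 38/3·R2.
R3 ← R3 / (3/38).
R1 ← R1 + 37/38·R3.
R2 ← R2 − 22/19·R3.
R4 ← R4 − 172/19·R3.
R4 ← R4 / (-7298/3).
R1 ← R1 − 781/3·R4.
R2 ← R2 + 929/3·R4.
R3 ← R3 − 800/3·R4.
R5 reduces to 0 = 0, so the extra equation is consistent.
Reading off the reduced rows gives u = -6, v = 5, w = 2, s = -2.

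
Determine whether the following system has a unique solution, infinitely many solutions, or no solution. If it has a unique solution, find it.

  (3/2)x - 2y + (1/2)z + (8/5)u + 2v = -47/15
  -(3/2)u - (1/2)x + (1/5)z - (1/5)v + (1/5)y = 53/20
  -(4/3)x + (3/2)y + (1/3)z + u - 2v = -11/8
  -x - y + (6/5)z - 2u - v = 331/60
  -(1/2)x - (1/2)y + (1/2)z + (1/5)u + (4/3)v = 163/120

x = -3, y = -9/4, z = -2, u = -4/3, v = 0

Row-reduce the augmented matrix:
R1 ← R1 / (3/2).
R2 ← R2 + 1/2·R1.
R3 ← R3 + 4/3·R1.
R4 ← R4 + 1·R1.
R5 ← R5 + 1/2·R1.
R2 ← R2 / (-7/15).
R1 ← R1 + 4/3·R2.
R3 ← R3 + 5/18·R2.
R4 ← R4 + 7/3·R2.
R5 ← R5 + 7/6·R2.
R3 ← R3 / (47/84).
R1 ← R1 + 5/7·R3.
R2 ← R2 + 11/14·R3.
R4 ← R4 + 3/10·R3.
R5 ← R5 + 1/4·R3.
R4 ← R4 / (6471/1175).
R1 ← R1 − 1799/235·R4.
R2 ← R2 − 1476/235·R4.
R3 ← R3 − 1259/235·R4.
R5 ← R5 − 211/47·R4.
R5 ← R5 / (15911/6471).
R1 ← R1 − 16271/6471·R5.
R2 ← R2 − 636/719·R5.
R3 ← R3 − 8495/6471·R5.
R4 ← R4 + 2665/6471·R5.
Reading off the reduced rows gives x = -3, y = -9/4, z = -2, u = -4/3, v = 0.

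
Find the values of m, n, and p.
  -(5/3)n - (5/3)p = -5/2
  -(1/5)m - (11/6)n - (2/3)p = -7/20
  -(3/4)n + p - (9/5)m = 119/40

Row-reduce the augmented matrix:
Swap R1 and R2.
R1 ← R1 / (-1/5).
R3 ← R3 + 9/5·R1.
R2 ← R2 / (-5/3).
R1 ← R1 − 55/6·R2.
R3 ← R3 − 63/4·R2.
R3 ← R3 / (-35/4).
R1 ← R1 + 35/6·R3.
R2 ← R2 − 1·R3.
Reading off the reduced rows gives m = -1/3, n = -1/2, p = 2.

m = -1/3, n = -1/2, p = 2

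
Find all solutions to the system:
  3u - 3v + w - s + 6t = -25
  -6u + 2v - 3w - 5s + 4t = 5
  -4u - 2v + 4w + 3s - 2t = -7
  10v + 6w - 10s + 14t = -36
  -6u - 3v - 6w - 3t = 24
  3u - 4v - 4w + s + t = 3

Row-reduce:
R1 ← R1 / (3).
R2 ← R2 + 6·R1.
R3 ← R3 + 4·R1.
R5 ← R5 + 6·R1.
R6 ← R6 − 3·R1.
R2 ← R2 / (-4).
R1 ← R1 + 1·R2.
R3 ← R3 + 6·R2.
R4 ← R4 − 10·R2.
R5 ← R5 + 9·R2.
R6 ← R6 + 1·R2.
R3 ← R3 / (41/6).
R1 ← R1 − 7/12·R3.
R2 ← R2 − 1/4·R3.
R4 ← R4 − 7/2·R3.
R5 ← R5 + 7/4·R3.
R6 ← R6 + 19/4·R3.
R4 ← R4 / (-1383/41).
R1 ← R1 − 31/82·R4.
R2 ← R2 − 107/82·R4.
R3 ← R3 − 73/41·R4.
R5 ← R5 − 1383/82·R4.
R6 ← R6 − 1001/82·R4.
Swap R5 and R6.
R5 ← R5 / (630/461).
R1 ← R1 − 113/461·R5.
R2 ← R2 + 413/461·R5.
R3 ← R3 − 324/461·R5.
R4 ← R4 + 864/461·R5.
Row 6 reduces to 0 = 1, a contradiction. The system is inconsistent.

no solution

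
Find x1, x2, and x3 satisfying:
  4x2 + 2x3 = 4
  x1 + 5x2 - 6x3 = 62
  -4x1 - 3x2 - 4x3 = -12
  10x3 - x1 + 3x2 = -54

Row-reduce the augmented matrix:
Swap R1 and R2.
R3 ← R3 + 4·R1.
R4 ← R4 + 1·R1.
R2 ← R2 / (4).
R1 ← R1 − 5·R2.
R3 ← R3 − 17·R2.
R4 ← R4 − 8·R2.
R3 ← R3 / (-73/2).
R1 ← R1 + 17/2·R3.
R2 ← R2 − 1/2·R3.
R4 reduces to 0 = 0, so the extra equation is consistent.
Reading off the reduced rows gives x1 = 6, x2 = 4, x3 = -6.

x1 = 6, x2 = 4, x3 = -6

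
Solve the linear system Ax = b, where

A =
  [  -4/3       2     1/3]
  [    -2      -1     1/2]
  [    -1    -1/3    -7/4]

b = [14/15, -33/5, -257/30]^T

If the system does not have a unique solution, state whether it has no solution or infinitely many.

Row-reduce the augmented matrix:
R1 ← R1 / (-4/3).
R2 ← R2 + 2·R1.
R3 ← R3 + 1·R1.
R2 ← R2 / (-4).
R1 ← R1 + 3/2·R2.
R3 ← R3 + 11/6·R2.
R3 ← R3 / (-2).
R1 ← R1 + 1/4·R3.
Reading off the reduced rows gives x_1 = 3, x_2 = 2, x_3 = 14/5.

x_1 = 3, x_2 = 2, x_3 = 14/5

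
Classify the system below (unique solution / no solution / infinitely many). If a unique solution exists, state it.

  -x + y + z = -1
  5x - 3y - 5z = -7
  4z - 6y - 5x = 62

Row-reduce the augmented matrix:
R1 ← R1 / (-1).
R2 ← R2 − 5·R1.
R3 ← R3 + 5·R1.
R2 ← R2 / (2).
R1 ← R1 + 1·R2.
R3 ← R3 + 11·R2.
R3 ← R3 / (-1).
R1 ← R1 + 1·R3.
Reading off the reduced rows gives x = -6, y = -6, z = -1.

x = -6, y = -6, z = -1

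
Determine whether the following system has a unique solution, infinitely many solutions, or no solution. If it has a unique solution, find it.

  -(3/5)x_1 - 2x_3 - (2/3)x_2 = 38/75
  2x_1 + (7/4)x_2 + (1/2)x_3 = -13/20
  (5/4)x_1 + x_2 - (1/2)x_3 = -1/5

x_1 = 8/5, x_2 = -11/5, x_3 = 0

Row-reduce the augmented matrix:
R1 ← R1 / (-3/5).
R2 ← R2 − 2·R1.
R3 ← R3 − 5/4·R1.
R2 ← R2 / (-17/36).
R1 ← R1 − 10/9·R2.
R3 ← R3 + 7/18·R2.
R3 ← R3 / (7/17).
R1 ← R1 + 190/17·R3.
R2 ← R2 − 222/17·R3.
Reading off the reduced rows gives x_1 = 8/5, x_2 = -11/5, x_3 = 0.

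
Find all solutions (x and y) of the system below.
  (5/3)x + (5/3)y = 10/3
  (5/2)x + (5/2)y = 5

Row-reduce:
R1 ← R1 / (5/3).
R2 ← R2 − 5/2·R1.
Rank is 1 with 2 unknowns, leaving y free.

infinitely many solutions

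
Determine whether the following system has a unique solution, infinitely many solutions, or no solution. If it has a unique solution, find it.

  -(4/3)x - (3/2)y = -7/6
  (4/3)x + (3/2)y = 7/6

infinitely many solutions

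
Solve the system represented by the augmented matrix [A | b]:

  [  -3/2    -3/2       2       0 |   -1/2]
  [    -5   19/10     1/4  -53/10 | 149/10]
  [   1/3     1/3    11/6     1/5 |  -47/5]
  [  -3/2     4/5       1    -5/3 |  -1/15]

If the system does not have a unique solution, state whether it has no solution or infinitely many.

Row-reduce:
R1 ← R1 / (-3/2).
R2 ← R2 + 5·R1.
R3 ← R3 − 1/3·R1.
R4 ← R4 + 3/2·R1.
R2 ← R2 / (69/10).
R1 ← R1 − 1·R2.
R4 ← R4 − 23/10·R2.
R3 ← R3 / (41/18).
R1 ← R1 + 167/414·R3.
R2 ← R2 + 385/414·R3.
R4 ← R4 − 41/36·R3.
Row 4 reduces to 0 = -1/3, a contradiction. The system is inconsistent.

no solution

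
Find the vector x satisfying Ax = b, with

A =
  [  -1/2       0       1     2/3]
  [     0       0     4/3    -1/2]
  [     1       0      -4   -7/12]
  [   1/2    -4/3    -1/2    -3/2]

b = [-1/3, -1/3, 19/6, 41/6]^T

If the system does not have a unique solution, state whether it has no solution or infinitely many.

Row-reduce:
R1 ← R1 / (-1/2).
R3 ← R3 − 1·R1.
R4 ← R4 − 1/2·R1.
Swap R2 and R4.
R2 ← R2 / (-4/3).
R3 ← R3 / (-2).
R1 ← R1 + 2·R3.
R2 ← R2 + 3/8·R3.
R4 ← R4 − 4/3·R3.
Row 4 reduces to 0 = 4/3, a contradiction. The system is inconsistent.

no solution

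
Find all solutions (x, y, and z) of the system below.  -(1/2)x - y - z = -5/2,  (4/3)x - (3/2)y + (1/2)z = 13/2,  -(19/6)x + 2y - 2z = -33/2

no solution

Row-reduce:
R1 ← R1 / (-1/2).
R2 ← R2 − 4/3·R1.
R3 ← R3 + 19/6·R1.
R2 ← R2 / (-25/6).
R1 ← R1 − 2·R2.
R3 ← R3 − 25/3·R2.
Row 3 reduces to 0 = -1, a contradiction. The system is inconsistent.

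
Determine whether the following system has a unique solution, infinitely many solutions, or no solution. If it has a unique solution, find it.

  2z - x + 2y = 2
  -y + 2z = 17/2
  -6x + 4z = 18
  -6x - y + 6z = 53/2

x = -1, y = -5/2, z = 3

Row-reduce the augmented matrix:
R1 ← R1 / (-1).
R3 ← R3 + 6·R1.
R4 ← R4 + 6·R1.
R2 ← R2 / (-1).
R1 ← R1 + 2·R2.
R3 ← R3 + 12·R2.
R4 ← R4 + 13·R2.
R3 ← R3 / (-32).
R1 ← R1 + 6·R3.
R2 ← R2 + 2·R3.
R4 ← R4 + 32·R3.
R4 reduces to 0 = 0, so the extra equation is consistent.
Reading off the reduced rows gives x = -1, y = -5/2, z = 3.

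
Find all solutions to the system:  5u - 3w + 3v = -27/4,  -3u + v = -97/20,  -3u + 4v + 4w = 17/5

u = 6/5, v = -5/4, w = 3

Row-reduce the augmented matrix:
R1 ← R1 / (5).
R2 ← R2 + 3·R1.
R3 ← R3 + 3·R1.
R2 ← R2 / (14/5).
R1 ← R1 − 3/5·R2.
R3 ← R3 − 29/5·R2.
R3 ← R3 / (83/14).
R1 ← R1 + 3/14·R3.
R2 ← R2 + 9/14·R3.
Reading off the reduced rows gives u = 6/5, v = -5/4, w = 3.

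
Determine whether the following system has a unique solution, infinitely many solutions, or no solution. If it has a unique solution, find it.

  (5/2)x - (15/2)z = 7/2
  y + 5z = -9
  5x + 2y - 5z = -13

no solution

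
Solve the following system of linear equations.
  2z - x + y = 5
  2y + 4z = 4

Row-reduce:
R1 ← R1 / (-1).
R2 ← R2 / (2).
R1 ← R1 + 1·R2.
Rank is 2 with 3 unknowns, leaving z free.

infinitely many solutions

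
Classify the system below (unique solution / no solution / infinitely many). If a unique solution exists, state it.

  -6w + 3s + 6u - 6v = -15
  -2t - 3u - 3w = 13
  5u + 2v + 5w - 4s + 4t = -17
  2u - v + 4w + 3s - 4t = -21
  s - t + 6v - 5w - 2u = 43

u = -2, v = 4, w = -3, s = 1, t = 1

Row-reduce the augmented matrix:
R1 ← R1 / (6).
R2 ← R2 + 3·R1.
R3 ← R3 − 5·R1.
R4 ← R4 − 2·R1.
R5 ← R5 + 2·R1.
R2 ← R2 / (-3).
R1 ← R1 + 1·R2.
R3 ← R3 − 7·R2.
R4 ← R4 − 1·R2.
R5 ← R5 − 4·R2.
R3 ← R3 / (-4).
R1 ← R1 − 1·R3.
R2 ← R2 − 2·R3.
R4 ← R4 − 4·R3.
R5 ← R5 + 15·R3.
R4 ← R4 / (-1/2).
R1 ← R1 + 3/4·R4.
R2 ← R2 + 2·R4.
R3 ← R3 − 3/4·R4.
R5 ← R5 − 61/4·R4.
R5 ← R5 / (-983/6).
R1 ← R1 − 17/2·R5.
R2 ← R2 − 65/3·R5.
R3 ← R3 + 47/6·R5.
R4 ← R4 − 32/3·R5.
Reading off the reduced rows gives u = -2, v = 4, w = -3, s = 1, t = 1.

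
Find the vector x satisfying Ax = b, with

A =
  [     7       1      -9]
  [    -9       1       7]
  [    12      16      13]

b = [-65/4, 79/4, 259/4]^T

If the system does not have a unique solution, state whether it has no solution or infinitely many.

x_1 = -1/2, x_2 = 3, x_3 = 7/4

Row-reduce the augmented matrix:
R1 ← R1 / (7).
R2 ← R2 + 9·R1.
R3 ← R3 − 12·R1.
R2 ← R2 / (16/7).
R1 ← R1 − 1/7·R2.
R3 ← R3 − 100/7·R2.
R3 ← R3 / (57).
R1 ← R1 + 1·R3.
R2 ← R2 + 2·R3.
Reading off the reduced rows gives x_1 = -1/2, x_2 = 3, x_3 = 7/4.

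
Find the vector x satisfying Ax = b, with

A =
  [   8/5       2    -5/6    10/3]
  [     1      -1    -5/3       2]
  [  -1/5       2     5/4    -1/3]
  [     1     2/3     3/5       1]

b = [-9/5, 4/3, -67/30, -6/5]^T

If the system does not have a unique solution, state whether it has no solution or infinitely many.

infinitely many solutions

Row-reduce:
R1 ← R1 / (8/5).
R2 ← R2 − 1·R1.
R3 ← R3 + 1/5·R1.
R4 ← R4 − 1·R1.
R2 ← R2 / (-9/4).
R1 ← R1 − 5/4·R2.
R3 ← R3 − 9/4·R2.
R4 ← R4 + 7/12·R2.
Swap R3 and R4.
R3 ← R3 / (2297/1620).
R1 ← R1 + 125/108·R3.
R2 ← R2 − 55/108·R3.
Rank is 3 with 4 unknowns, leaving x_4 free.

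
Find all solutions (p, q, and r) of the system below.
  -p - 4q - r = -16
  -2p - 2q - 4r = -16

infinitely many solutions

Row-reduce:
R1 ← R1 / (-1).
R2 ← R2 + 2·R1.
R2 ← R2 / (6).
R1 ← R1 − 4·R2.
Rank is 2 with 3 unknowns, leaving r free.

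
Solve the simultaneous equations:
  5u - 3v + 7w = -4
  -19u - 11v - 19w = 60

infinitely many solutions

Row-reduce:
R1 ← R1 / (5).
R2 ← R2 + 19·R1.
R2 ← R2 / (-112/5).
R1 ← R1 + 3/5·R2.
Rank is 2 with 3 unknowns, leaving w free.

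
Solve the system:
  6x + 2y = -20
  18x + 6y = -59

no solution

Row-reduce:
R1 ← R1 / (6).
R2 ← R2 − 18·R1.
Row 2 reduces to 0 = 1, a contradiction. The system is inconsistent.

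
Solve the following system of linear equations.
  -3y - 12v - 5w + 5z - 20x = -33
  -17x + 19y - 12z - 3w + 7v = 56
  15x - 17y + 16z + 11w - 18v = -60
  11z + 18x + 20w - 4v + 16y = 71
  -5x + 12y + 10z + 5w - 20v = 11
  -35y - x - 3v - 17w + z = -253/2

no solution

Row-reduce:
R1 ← R1 / (-20).
R2 ← R2 + 17·R1.
R3 ← R3 − 15·R1.
R4 ← R4 − 18·R1.
R5 ← R5 + 5·R1.
R6 ← R6 + 1·R1.
R2 ← R2 / (431/20).
R1 ← R1 − 3/20·R2.
R3 ← R3 + 77/4·R2.
R4 ← R4 − 133/10·R2.
R5 ← R5 − 51/4·R2.
R6 ← R6 + 697/20·R2.
R3 ← R3 / (2256/431).
R1 ← R1 + 59/431·R3.
R2 ← R2 + 325/431·R3.
R4 ← R4 − 11003/431·R3.
R5 ← R5 − 7915/431·R3.
R6 ← R6 + 11003/431·R3.
R4 ← R4 / (-9805/376).
R1 ← R1 − 173/376·R4.
R2 ← R2 − 475/376·R4.
R3 ← R3 − 601/376·R4.
R5 ← R5 + 8965/376·R4.
R6 ← R6 − 9805/376·R4.
R5 ← R5 / (-176531/11766).
R1 ← R1 − 21439/29415·R5.
R2 ← R2 − 7529/11766·R5.
R3 ← R3 + 2964/9805·R5.
R4 ← R4 + 70691/58830·R5.
Row 6 reduces to 0 = 1/2, a contradiction. The system is inconsistent.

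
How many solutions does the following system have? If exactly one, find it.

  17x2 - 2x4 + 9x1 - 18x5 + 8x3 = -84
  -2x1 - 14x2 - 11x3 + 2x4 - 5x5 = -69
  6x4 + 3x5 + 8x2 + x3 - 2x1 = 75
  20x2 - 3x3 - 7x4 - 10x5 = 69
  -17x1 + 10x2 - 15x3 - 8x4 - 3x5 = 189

x1 = -6, x2 = 6, x3 = -3, x4 = 0, x5 = 6

Row-reduce the augmented matrix:
R1 ← R1 / (9).
R2 ← R2 + 2·R1.
R3 ← R3 + 2·R1.
R5 ← R5 + 17·R1.
R2 ← R2 / (-92/9).
R1 ← R1 − 17/9·R2.
R3 ← R3 − 106/9·R2.
R4 ← R4 − 20·R2.
R5 ← R5 − 379/9·R2.
R3 ← R3 / (-361/46).
R1 ← R1 + 75/92·R3.
R2 ← R2 − 83/92·R3.
R4 ← R4 + 484/23·R3.
R5 ← R5 + 3485/92·R3.
R4 ← R4 / (-8541/361).
R1 ← R1 + 252/361·R4.
R2 ← R2 − 250/361·R4.
R3 ← R3 + 338/361·R4.
R5 ← R5 + 14742/361·R4.
R5 ← R5 / (-1764/73).
R1 ← R1 + 2436/949·R5.
R2 ← R2 + 2924/8541·R5.
R3 ← R3 − 877/657·R5.
R4 ← R4 + 1039/8541·R5.
Reading off the reduced rows gives x1 = -6, x2 = 6, x3 = -3, x4 = 0, x5 = 6.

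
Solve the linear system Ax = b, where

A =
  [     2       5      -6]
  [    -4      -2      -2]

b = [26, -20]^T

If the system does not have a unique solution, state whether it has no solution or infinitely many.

infinitely many solutions

Row-reduce:
R1 ← R1 / (2).
R2 ← R2 + 4·R1.
R2 ← R2 / (8).
R1 ← R1 − 5/2·R2.
Rank is 2 with 3 unknowns, leaving x_3 free.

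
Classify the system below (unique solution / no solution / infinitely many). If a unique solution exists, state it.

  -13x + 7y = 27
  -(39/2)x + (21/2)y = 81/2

Row-reduce:
R1 ← R1 / (-13).
R2 ← R2 + 39/2·R1.
Rank is 1 with 2 unknowns, leaving y free.

infinitely many solutions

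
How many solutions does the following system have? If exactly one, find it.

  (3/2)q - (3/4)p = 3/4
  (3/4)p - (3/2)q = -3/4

infinitely many solutions

Row-reduce:
R1 ← R1 / (-3/4).
R2 ← R2 − 3/4·R1.
Rank is 1 with 2 unknowns, leaving q free.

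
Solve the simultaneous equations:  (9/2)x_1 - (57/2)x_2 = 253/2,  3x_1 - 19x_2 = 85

Row-reduce:
R1 ← R1 / (9/2).
R2 ← R2 − 3·R1.
Row 2 reduces to 0 = 2/3, a contradiction. The system is inconsistent.

no solution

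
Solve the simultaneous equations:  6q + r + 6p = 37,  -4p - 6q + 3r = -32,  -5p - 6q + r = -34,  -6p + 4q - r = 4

Row-reduce:
R1 ← R1 / (6).
R2 ← R2 + 4·R1.
R3 ← R3 + 5·R1.
R4 ← R4 + 6·R1.
R2 ← R2 / (-2).
R1 ← R1 − 1·R2.
R3 ← R3 + 1·R2.
R4 ← R4 − 10·R2.
Swap R3 and R4.
R3 ← R3 / (55/3).
R1 ← R1 − 2·R3.
R2 ← R2 + 11/6·R3.
Row 4 reduces to 0 = 1/2, a contradiction. The system is inconsistent.

no solution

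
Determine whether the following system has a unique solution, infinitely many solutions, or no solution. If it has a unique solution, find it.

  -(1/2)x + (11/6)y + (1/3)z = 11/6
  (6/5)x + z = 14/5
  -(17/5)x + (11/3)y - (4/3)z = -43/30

no solution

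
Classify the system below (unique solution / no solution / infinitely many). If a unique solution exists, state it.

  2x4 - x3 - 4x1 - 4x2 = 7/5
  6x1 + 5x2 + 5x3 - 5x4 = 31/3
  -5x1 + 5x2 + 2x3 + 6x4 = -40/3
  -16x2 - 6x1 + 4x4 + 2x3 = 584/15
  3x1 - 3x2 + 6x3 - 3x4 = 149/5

x1 = 5/3, x2 = -13/5, x3 = 3, x4 = 1/3

Row-reduce the augmented matrix:
R1 ← R1 / (-4).
R2 ← R2 − 6·R1.
R3 ← R3 + 5·R1.
R4 ← R4 + 6·R1.
R5 ← R5 − 3·R1.
R2 ← R2 / (-1).
R1 ← R1 − 1·R2.
R3 ← R3 − 10·R2.
R4 ← R4 + 10·R2.
R5 ← R5 + 6·R2.
R3 ← R3 / (153/4).
R1 ← R1 − 15/4·R3.
R2 ← R2 + 7/2·R3.
R4 ← R4 + 63/2·R3.
R5 ← R5 + 63/4·R3.
R4 ← R4 / (126/17).
R1 ← R1 + 15/17·R4.
R2 ← R2 − 25/51·R4.
R3 ← R3 + 22/51·R4.
R5 ← R5 − 63/17·R4.
R5 reduces to 0 = 0, so the extra equation is consistent.
Reading off the reduced rows gives x1 = 5/3, x2 = -13/5, x3 = 3, x4 = 1/3.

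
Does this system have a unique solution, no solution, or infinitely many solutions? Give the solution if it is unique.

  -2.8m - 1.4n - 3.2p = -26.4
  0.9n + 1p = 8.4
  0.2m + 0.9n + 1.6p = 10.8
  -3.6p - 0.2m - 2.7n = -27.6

m = 3, n = 6, p = 3

Row-reduce the augmented matrix:
R1 ← R1 / (-14/5).
R3 ← R3 − 1/5·R1.
R4 ← R4 + 1/5·R1.
R2 ← R2 / (9/10).
R1 ← R1 − 1/2·R2.
R3 ← R3 − 4/5·R2.
R4 ← R4 + 13/5·R2.
R3 ← R3 / (152/315).
R1 ← R1 − 37/63·R3.
R2 ← R2 − 10/9·R3.
R4 ← R4 + 152/315·R3.
R4 reduces to 0 = 0, so the extra equation is consistent.
Reading off the reduced rows gives m = 3, n = 6, p = 3.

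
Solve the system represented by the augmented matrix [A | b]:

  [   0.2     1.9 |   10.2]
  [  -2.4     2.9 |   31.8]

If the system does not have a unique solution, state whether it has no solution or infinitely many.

x_1 = -6, x_2 = 6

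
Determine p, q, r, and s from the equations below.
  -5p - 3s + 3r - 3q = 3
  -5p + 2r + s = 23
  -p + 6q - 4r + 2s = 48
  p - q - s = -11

p = -6, q = 4, r = -4, s = 1

Row-reduce the augmented matrix:
R1 ← R1 / (-5).
R2 ← R2 + 5·R1.
R3 ← R3 + 1·R1.
R4 ← R4 − 1·R1.
R2 ← R2 / (3).
R1 ← R1 − 3/5·R2.
R3 ← R3 − 33/5·R2.
R4 ← R4 + 8/5·R2.
R3 ← R3 / (-12/5).
R1 ← R1 + 2/5·R3.
R2 ← R2 + 1/3·R3.
R4 ← R4 − 1/15·R3.
R4 ← R4 / (13/36).
R1 ← R1 − 5/6·R4.
R2 ← R2 − 79/36·R4.
R3 ← R3 − 31/12·R4.
Reading off the reduced rows gives p = -6, q = 4, r = -4, s = 1.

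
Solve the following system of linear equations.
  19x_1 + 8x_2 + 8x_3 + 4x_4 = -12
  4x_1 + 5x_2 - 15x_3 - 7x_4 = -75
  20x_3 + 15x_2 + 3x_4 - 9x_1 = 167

infinitely many solutions

Row-reduce:
R1 ← R1 / (19).
R2 ← R2 − 4·R1.
R3 ← R3 + 9·R1.
R2 ← R2 / (63/19).
R1 ← R1 − 8/19·R2.
R3 ← R3 − 357/19·R2.
R3 ← R3 / (355/3).
R1 ← R1 − 160/63·R3.
R2 ← R2 + 317/63·R3.
Rank is 3 with 4 unknowns, leaving x_4 free.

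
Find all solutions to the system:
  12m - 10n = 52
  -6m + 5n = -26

infinitely many solutions

Row-reduce:
R1 ← R1 / (12).
R2 ← R2 + 6·R1.
Rank is 1 with 2 unknowns, leaving n free.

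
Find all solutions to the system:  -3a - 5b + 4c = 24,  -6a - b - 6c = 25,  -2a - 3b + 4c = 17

a = -5, b = -1, c = 1

Row-reduce the augmented matrix:
R1 ← R1 / (-3).
R2 ← R2 + 6·R1.
R3 ← R3 + 2·R1.
R2 ← R2 / (9).
R1 ← R1 − 5/3·R2.
R3 ← R3 − 1/3·R2.
R3 ← R3 / (50/27).
R1 ← R1 − 34/27·R3.
R2 ← R2 + 14/9·R3.
Reading off the reduced rows gives a = -5, b = -1, c = 1.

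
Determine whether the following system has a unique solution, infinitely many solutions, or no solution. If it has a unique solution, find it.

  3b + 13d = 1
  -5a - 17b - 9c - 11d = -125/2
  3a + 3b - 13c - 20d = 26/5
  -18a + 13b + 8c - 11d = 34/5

Row-reduce the augmented matrix:
Swap R1 and R2.
R1 ← R1 / (-5).
R3 ← R3 − 3·R1.
R4 ← R4 + 18·R1.
R2 ← R2 / (3).
R1 ← R1 − 17/5·R2.
R3 ← R3 + 36/5·R2.
R4 ← R4 − 371/5·R2.
R3 ← R3 / (-92/5).
R1 ← R1 − 9/5·R3.
R4 ← R4 − 202/5·R3.
R4 ← R4 / (-1697/6).
R1 ← R1 + 145/12·R4.
R2 ← R2 − 13/3·R4.
R3 ← R3 + 1/4·R4.
Reading off the reduced rows gives a = 12/5, b = 5/2, c = 3/2, d = -1/2.

a = 12/5, b = 5/2, c = 3/2, d = -1/2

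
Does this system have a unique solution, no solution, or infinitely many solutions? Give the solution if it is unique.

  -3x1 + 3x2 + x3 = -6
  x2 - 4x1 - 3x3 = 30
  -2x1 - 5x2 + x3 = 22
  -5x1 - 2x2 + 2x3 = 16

Row-reduce the augmented matrix:
R1 ← R1 / (-3).
R2 ← R2 + 4·R1.
R3 ← R3 + 2·R1.
R4 ← R4 + 5·R1.
R2 ← R2 / (-3).
R1 ← R1 + 1·R2.
R3 ← R3 + 7·R2.
R4 ← R4 + 7·R2.
R3 ← R3 / (94/9).
R1 ← R1 − 10/9·R3.
R2 ← R2 − 13/9·R3.
R4 ← R4 − 94/9·R3.
R4 reduces to 0 = 0, so the extra equation is consistent.
Reading off the reduced rows gives x1 = -4, x2 = -4, x3 = -6.

x1 = -4, x2 = -4, x3 = -6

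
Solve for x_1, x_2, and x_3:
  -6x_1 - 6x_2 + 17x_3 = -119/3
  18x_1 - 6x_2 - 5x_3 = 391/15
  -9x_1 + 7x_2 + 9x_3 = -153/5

x_1 = 3/5, x_2 = -3/5, x_3 = -7/3

Row-reduce the augmented matrix:
R1 ← R1 / (-6).
R2 ← R2 − 18·R1.
R3 ← R3 + 9·R1.
R2 ← R2 / (-24).
R1 ← R1 − 1·R2.
R3 ← R3 − 16·R2.
R3 ← R3 / (85/6).
R1 ← R1 + 11/12·R3.
R2 ← R2 + 23/12·R3.
Reading off the reduced rows gives x_1 = 3/5, x_2 = -3/5, x_3 = -7/3.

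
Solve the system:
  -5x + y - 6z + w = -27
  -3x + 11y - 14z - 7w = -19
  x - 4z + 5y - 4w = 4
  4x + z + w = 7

infinitely many solutions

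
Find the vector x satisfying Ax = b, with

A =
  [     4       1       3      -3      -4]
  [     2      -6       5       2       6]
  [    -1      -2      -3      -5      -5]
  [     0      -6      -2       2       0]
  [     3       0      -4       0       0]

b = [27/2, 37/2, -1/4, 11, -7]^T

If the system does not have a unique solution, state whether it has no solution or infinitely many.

x_1 = 1, x_2 = -9/4, x_3 = 5/2, x_4 = 5/4, x_5 = -2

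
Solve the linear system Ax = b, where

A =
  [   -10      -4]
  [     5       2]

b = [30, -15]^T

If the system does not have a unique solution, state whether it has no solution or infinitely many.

Row-reduce:
R1 ← R1 / (-10).
R2 ← R2 − 5·R1.
Rank is 1 with 2 unknowns, leaving x_2 free.

infinitely many solutions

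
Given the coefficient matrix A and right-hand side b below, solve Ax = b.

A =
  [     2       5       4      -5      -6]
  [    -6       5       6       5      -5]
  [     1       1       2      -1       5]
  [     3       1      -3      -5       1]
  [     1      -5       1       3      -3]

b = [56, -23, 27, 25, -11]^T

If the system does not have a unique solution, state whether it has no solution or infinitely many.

Row-reduce the augmented matrix:
R1 ← R1 / (2).
R2 ← R2 + 6·R1.
R3 ← R3 − 1·R1.
R4 ← R4 − 3·R1.
R5 ← R5 − 1·R1.
R2 ← R2 / (20).
R1 ← R1 − 5/2·R2.
R3 ← R3 + 3/2·R2.
R4 ← R4 + 13/2·R2.
R5 ← R5 + 15/2·R2.
R3 ← R3 / (27/20).
R1 ← R1 + 1/4·R3.
R2 ← R2 − 9/10·R3.
R4 ← R4 + 63/20·R3.
R5 ← R5 − 23/4·R3.
R1 ← R1 + 10/9·R4.
R2 ← R2 + 1·R4.
R3 ← R3 − 5/9·R4.
R5 ← R5 + 13/9·R4.
R5 ← R5 / (-95/9).
R1 ← R1 − 181/9·R5.
R2 ← R2 − 71/6·R5.
R3 ← R3 + 44/9·R5.
R4 ← R4 − 103/6·R5.
Reading off the reduced rows gives x_1 = 4, x_2 = 0, x_3 = 6, x_4 = -6, x_5 = 1.

x_1 = 4, x_2 = 0, x_3 = 6, x_4 = -6, x_5 = 1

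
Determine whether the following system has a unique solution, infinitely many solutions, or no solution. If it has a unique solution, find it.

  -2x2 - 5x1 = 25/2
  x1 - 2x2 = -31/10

x1 = -13/5, x2 = 1/4

From equation 2: x1 = -31/10 + 2·x2.
Substitute into equation 1 and solve: x2 = 1/4.
Then x1 = -13/5.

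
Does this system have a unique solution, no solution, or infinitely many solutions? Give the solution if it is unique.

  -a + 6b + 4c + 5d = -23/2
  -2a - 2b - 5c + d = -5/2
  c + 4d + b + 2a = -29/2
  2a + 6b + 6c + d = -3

a = -3/2, b = 0, c = 1/2, d = -3

Row-reduce the augmented matrix:
R1 ← R1 / (-1).
R2 ← R2 + 2·R1.
R3 ← R3 − 2·R1.
R4 ← R4 − 2·R1.
R2 ← R2 / (-14).
R1 ← R1 + 6·R2.
R3 ← R3 − 13·R2.
R4 ← R4 − 18·R2.
R3 ← R3 / (-43/14).
R1 ← R1 − 11/7·R3.
R2 ← R2 − 13/14·R3.
R4 ← R4 + 19/7·R3.
R4 ← R4 / (-239/43).
R1 ← R1 − 75/43·R4.
R2 ← R2 − 101/43·R4.
R3 ← R3 + 79/43·R4.
Reading off the reduced rows gives a = -3/2, b = 0, c = 1/2, d = -3.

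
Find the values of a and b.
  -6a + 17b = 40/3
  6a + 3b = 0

a = -1/3, b = 2/3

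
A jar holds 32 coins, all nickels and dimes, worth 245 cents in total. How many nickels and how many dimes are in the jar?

Let n = nickels, d = dimes.
  n + d = 32
  5n + 10d = 245
Row-reduce the augmented matrix:
R2 ← R2 − 5·R1.
R2 ← R2 / (5).
R1 ← R1 − 1·R2.
Reading off the reduced rows gives n = 15, d = 17.

nickels: 15, dimes: 17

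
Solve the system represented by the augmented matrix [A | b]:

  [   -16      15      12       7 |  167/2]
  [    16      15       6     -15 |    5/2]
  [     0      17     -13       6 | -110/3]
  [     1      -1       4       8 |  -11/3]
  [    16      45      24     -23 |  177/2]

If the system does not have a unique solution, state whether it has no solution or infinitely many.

Row-reduce the augmented matrix:
R1 ← R1 / (-16).
R2 ← R2 − 16·R1.
R4 ← R4 − 1·R1.
R5 ← R5 − 16·R1.
R2 ← R2 / (30).
R1 ← R1 + 15/16·R2.
R3 ← R3 − 17·R2.
R4 ← R4 + 1/16·R2.
R5 ← R5 − 60·R2.
R3 ← R3 / (-116/5).
R1 ← R1 + 3/16·R3.
R2 ← R2 − 3/5·R3.
R4 ← R4 − 383/80·R3.
R4 ← R4 / (29495/2784).
R1 ← R1 + 717/928·R4.
R2 ← R2 − 1/174·R4.
R3 ← R3 + 79/174·R4.
R5 reduces to 0 = 0, so the extra equation is consistent.
Reading off the reduced rows gives x_1 = -3, x_2 = 2/3, x_3 = 3, x_4 = -3/2.

x_1 = -3, x_2 = 2/3, x_3 = 3, x_4 = -3/2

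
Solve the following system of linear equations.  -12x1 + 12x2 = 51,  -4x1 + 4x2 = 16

no solution

Row-reduce:
R1 ← R1 / (-12).
R2 ← R2 + 4·R1.
Row 2 reduces to 0 = -1, a contradiction. The system is inconsistent.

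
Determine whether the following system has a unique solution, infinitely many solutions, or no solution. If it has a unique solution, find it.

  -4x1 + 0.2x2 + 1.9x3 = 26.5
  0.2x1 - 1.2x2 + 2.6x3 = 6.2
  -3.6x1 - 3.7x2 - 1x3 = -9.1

x1 = -4, x2 = 5, x3 = 5

Row-reduce the augmented matrix:
R1 ← R1 / (-4).
R2 ← R2 − 1/5·R1.
R3 ← R3 + 18/5·R1.
R2 ← R2 / (-119/100).
R1 ← R1 + 1/20·R2.
R3 ← R3 + 97/25·R2.
R3 ← R3 / (-3909/340).
R1 ← R1 + 10/17·R3.
R2 ← R2 + 77/34·R3.
Reading off the reduced rows gives x1 = -4, x2 = 5, x3 = 5.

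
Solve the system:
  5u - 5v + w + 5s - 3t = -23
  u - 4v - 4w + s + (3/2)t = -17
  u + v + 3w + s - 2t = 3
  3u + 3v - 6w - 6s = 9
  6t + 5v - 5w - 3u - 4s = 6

no solution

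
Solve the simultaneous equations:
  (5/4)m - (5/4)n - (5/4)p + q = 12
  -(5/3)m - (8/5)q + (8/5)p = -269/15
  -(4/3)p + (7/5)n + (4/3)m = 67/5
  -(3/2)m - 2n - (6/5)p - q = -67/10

Row-reduce the augmented matrix:
R1 ← R1 / (5/4).
R2 ← R2 + 5/3·R1.
R3 ← R3 − 4/3·R1.
R4 ← R4 + 3/2·R1.
R2 ← R2 / (-5/3).
R1 ← R1 + 1·R2.
R3 ← R3 − 41/15·R2.
R4 ← R4 + 7/2·R2.
R3 ← R3 / (-41/375).
R1 ← R1 + 24/25·R3.
R2 ← R2 − 1/25·R3.
R4 ← R4 + 64/25·R3.
R4 ← R4 / (1475/41).
R1 ← R1 − 2904/205·R4.
R2 ← R2 + 16/41·R4.
R3 ← R3 − 564/41·R4.
Reading off the reduced rows gives m = 5, n = 1, p = -4, q = 2.

m = 5, n = 1, p = -4, q = 2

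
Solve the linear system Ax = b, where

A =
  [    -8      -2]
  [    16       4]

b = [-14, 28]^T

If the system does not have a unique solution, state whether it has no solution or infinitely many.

Row-reduce:
R1 ← R1 / (-8).
R2 ← R2 − 16·R1.
Rank is 1 with 2 unknowns, leaving x_2 free.

infinitely many solutions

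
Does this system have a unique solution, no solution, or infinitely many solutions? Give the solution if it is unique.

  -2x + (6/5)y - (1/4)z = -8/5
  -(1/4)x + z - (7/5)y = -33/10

infinitely many solutions

Row-reduce:
R1 ← R1 / (-2).
R2 ← R2 + 1/4·R1.
R2 ← R2 / (-31/20).
R1 ← R1 + 3/5·R2.
Rank is 2 with 3 unknowns, leaving z free.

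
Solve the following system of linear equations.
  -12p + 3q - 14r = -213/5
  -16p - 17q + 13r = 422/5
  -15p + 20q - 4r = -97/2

p = -1/2, q = -11/5, r = 3

Row-reduce the augmented matrix:
R1 ← R1 / (-12).
R2 ← R2 + 16·R1.
R3 ← R3 + 15·R1.
R2 ← R2 / (-21).
R1 ← R1 + 1/4·R2.
R3 ← R3 − 65/4·R2.
R3 ← R3 / (9577/252).
R1 ← R1 − 199/252·R3.
R2 ← R2 + 95/63·R3.
Reading off the reduced rows gives p = -1/2, q = -11/5, r = 3.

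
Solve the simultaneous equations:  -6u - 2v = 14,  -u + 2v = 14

u = -4, v = 5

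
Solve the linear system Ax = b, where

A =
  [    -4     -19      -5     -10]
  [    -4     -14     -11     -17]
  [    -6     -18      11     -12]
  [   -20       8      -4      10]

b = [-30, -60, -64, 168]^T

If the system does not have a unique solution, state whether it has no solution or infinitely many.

x_1 = -5, x_2 = 0, x_3 = -2, x_4 = 6

Row-reduce the augmented matrix:
R1 ← R1 / (-4).
R2 ← R2 + 4·R1.
R3 ← R3 + 6·R1.
R4 ← R4 + 20·R1.
R2 ← R2 / (5).
R1 ← R1 − 19/4·R2.
R3 ← R3 − 21/2·R2.
R4 ← R4 − 103·R2.
R3 ← R3 / (311/10).
R1 ← R1 − 139/20·R3.
R2 ← R2 + 6/5·R3.
R4 ← R4 − 723/5·R3.
R4 ← R4 / (37912/311).
R1 ← R1 − 3231/622·R4.
R2 ← R2 + 223/311·R4.
R3 ← R3 − 177/311·R4.
Reading off the reduced rows gives x_1 = -5, x_2 = 0, x_3 = -2, x_4 = 6.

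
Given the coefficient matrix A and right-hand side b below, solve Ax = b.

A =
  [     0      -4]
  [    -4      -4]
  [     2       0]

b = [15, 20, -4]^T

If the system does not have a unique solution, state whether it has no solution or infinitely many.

no solution

Row-reduce:
Swap R1 and R2.
R1 ← R1 / (-4).
R3 ← R3 − 2·R1.
R2 ← R2 / (-4).
R1 ← R1 − 1·R2.
R3 ← R3 + 2·R2.
Row 3 reduces to 0 = -3/2, a contradiction. The system is inconsistent.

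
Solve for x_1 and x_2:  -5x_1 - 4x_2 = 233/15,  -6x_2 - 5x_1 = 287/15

x_1 = -5/3, x_2 = -9/5

Row-reduce the augmented matrix:
R1 ← R1 / (-5).
R2 ← R2 + 5·R1.
R2 ← R2 / (-2).
R1 ← R1 − 4/5·R2.
Reading off the reduced rows gives x_1 = -5/3, x_2 = -9/5.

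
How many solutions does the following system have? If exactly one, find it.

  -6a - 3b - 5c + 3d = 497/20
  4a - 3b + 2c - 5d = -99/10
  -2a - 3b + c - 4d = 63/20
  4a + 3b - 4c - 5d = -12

a = -9/5, b = -8/5, c = -5/4, d = 1

Row-reduce the augmented matrix:
R1 ← R1 / (-6).
R2 ← R2 − 4·R1.
R3 ← R3 + 2·R1.
R4 ← R4 − 4·R1.
R2 ← R2 / (-5).
R1 ← R1 − 1/2·R2.
R3 ← R3 + 2·R2.
R4 ← R4 − 1·R2.
R3 ← R3 / (16/5).
R1 ← R1 − 7/10·R3.
R2 ← R2 − 4/15·R3.
R4 ← R4 + 38/5·R3.
R4 ← R4 / (-101/8).
R1 ← R1 − 1/32·R4.
R2 ← R2 − 11/12·R4.
R3 ← R3 + 19/16·R4.
Reading off the reduced rows gives a = -9/5, b = -8/5, c = -5/4, d = 1.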